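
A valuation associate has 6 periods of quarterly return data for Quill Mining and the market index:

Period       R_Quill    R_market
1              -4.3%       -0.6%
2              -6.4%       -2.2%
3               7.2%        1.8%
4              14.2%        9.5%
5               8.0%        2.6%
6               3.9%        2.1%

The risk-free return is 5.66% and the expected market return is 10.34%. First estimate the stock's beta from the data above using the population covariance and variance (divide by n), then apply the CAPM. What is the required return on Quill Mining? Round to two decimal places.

Mean R_i = (-4.3 − 6.4 + 7.2 + 14.2 + 8.0 + 3.9) / 6 = 3.7667%
Mean R_m = (-0.6 − 2.2 + 1.8 + 9.5 + 2.6 + 2.1) / 6 = 2.2000%
Σ(R_i − R̄_i)(R_m − R̄_m) = 143.7900  ⇒  Cov = 143.7900 / 6 = 23.9650
Σ(R_m − R̄_m)² = 80.8200  ⇒  Var(R_m) = 80.8200 / 6 = 13.4700
β = Cov / Var(R_m) = 23.9650 / 13.4700 = 1.7791
MRP = 10.34% − 5.66% = 4.68%
E(R) = R_f + β × MRP = 5.66% + 1.7791 × 4.68% = 13.99%

13.99%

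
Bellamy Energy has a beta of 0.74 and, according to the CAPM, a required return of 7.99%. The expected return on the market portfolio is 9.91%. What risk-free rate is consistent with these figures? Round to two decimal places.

2.53%

E(R) = R_f + β(E(R_m) − R_f) = R_f(1 − β) + β·E(R_m)
7.99% = R_f × (1 − 0.74) + 0.74 × 9.91%
7.99% = R_f × 0.26 + 7.3334%
R_f = (7.99% − 7.3334%) / 0.26 = 2.53%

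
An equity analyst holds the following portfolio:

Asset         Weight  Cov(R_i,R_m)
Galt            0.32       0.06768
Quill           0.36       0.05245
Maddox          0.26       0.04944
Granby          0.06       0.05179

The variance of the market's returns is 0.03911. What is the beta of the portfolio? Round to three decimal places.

1.445

β_Galt = 0.06768 / 0.03911 = 1.7305
β_Quill = 0.05245 / 0.03911 = 1.3411
β_Maddox = 0.04944 / 0.03911 = 1.2641
β_Granby = 0.05179 / 0.03911 = 1.3242
β_P = Σ w_i β_i = 0.32×1.7305 + 0.36×1.3411 + 0.26×1.2641 + 0.06×1.3242 = 1.4447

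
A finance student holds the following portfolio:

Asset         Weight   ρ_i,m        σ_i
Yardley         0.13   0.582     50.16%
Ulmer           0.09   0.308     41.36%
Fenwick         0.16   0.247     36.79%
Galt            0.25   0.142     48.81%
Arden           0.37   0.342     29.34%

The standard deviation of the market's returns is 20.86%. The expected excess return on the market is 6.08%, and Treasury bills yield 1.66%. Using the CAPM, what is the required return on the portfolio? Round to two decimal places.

5.11%

β_Yardley = 0.582 × 50.16% / 20.86% = 1.3995
β_Ulmer = 0.308 × 41.36% / 20.86% = 0.6107
β_Fenwick = 0.247 × 36.79% / 20.86% = 0.4356
β_Galt = 0.142 × 48.81% / 20.86% = 0.3323
β_Arden = 0.342 × 29.34% / 20.86% = 0.4810
β_P = Σ w_i β_i = 0.13×1.3995 + 0.09×0.6107 + 0.16×0.4356 + 0.25×0.3323 + 0.37×0.4810 = 0.5676
E(R_P) = R_f + β_P × MRP = 1.66% + 0.5676 × 6.08% = 5.11%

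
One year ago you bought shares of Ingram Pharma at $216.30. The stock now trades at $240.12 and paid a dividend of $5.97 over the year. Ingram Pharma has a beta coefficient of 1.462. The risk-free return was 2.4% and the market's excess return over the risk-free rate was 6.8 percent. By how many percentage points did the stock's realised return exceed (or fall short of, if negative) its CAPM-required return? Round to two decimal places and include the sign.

+1.43%

Realised HPR = (P1 + D1 − P0) / P0 = (240.12 + 5.97 − 216.30) / 216.30 = 29.79 / 216.30 = 13.7725%
CAPM required = R_f + β·MRP = 2.4% + 1.462 × 6.8% = 12.3416%
α = realised − required = 13.7725% − 12.3416% = +1.43%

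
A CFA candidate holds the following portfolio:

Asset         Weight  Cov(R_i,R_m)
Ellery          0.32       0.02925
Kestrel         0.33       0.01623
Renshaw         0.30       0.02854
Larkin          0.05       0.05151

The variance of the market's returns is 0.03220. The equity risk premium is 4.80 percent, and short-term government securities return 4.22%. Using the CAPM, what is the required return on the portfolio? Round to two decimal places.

β_Ellery = 0.02925 / 0.03220 = 0.9084
β_Kestrel = 0.01623 / 0.03220 = 0.5040
β_Renshaw = 0.02854 / 0.03220 = 0.8863
β_Larkin = 0.05151 / 0.03220 = 1.5997
β_P = Σ w_i β_i = 0.32×0.9084 + 0.33×0.5040 + 0.30×0.8863 + 0.05×1.5997 = 0.8029
E(R_P) = R_f + β_P × MRP = 4.22% + 0.8029 × 4.80% = 8.07%

8.07%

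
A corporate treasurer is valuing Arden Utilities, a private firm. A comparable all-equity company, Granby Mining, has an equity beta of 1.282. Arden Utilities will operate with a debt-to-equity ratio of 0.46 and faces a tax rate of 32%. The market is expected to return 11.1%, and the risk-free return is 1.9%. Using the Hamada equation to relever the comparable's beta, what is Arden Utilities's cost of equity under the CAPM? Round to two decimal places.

17.38%

β_L = β_U × [1 + (1 − t)(D/E)] = 1.282 × [1 + (1 − 0.32) × 0.46]
    = 1.282 × [1 + 0.68 × 0.46] = 1.282 × 1.3128 = 1.6830
MRP = 11.1% − 1.9% = 9.20%
E(R) = R_f + β_L × MRP = 1.9% + 1.6830 × 9.2% = 17.38%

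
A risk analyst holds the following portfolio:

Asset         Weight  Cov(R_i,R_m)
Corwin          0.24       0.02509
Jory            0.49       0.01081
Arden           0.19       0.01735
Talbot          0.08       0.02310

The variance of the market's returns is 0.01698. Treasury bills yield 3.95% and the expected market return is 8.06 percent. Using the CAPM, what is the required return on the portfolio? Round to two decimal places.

7.93%

β_Corwin = 0.02509 / 0.01698 = 1.4776
β_Jory = 0.01081 / 0.01698 = 0.6366
β_Arden = 0.01735 / 0.01698 = 1.0218
β_Talbot = 0.02310 / 0.01698 = 1.3604
β_P = Σ w_i β_i = 0.24×1.4776 + 0.49×0.6366 + 0.19×1.0218 + 0.08×1.3604 = 0.9695
MRP = 8.06% − 3.95% = 4.11%
E(R_P) = R_f + β_P × MRP = 3.95% + 0.9695 × 4.11% = 7.93%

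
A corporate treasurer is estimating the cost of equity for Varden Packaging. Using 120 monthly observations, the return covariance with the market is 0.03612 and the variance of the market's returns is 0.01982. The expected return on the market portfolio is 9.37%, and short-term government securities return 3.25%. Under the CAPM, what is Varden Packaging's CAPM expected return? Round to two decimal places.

β = Cov(R_i, R_m) / Var(R_m) = 0.03612 / 0.01982 = 1.8224
MRP = 9.37% − 3.25% = 6.12%
E(R) = R_f + β × MRP = 3.25% + 1.8224 × 6.12% = 14.40%

14.40%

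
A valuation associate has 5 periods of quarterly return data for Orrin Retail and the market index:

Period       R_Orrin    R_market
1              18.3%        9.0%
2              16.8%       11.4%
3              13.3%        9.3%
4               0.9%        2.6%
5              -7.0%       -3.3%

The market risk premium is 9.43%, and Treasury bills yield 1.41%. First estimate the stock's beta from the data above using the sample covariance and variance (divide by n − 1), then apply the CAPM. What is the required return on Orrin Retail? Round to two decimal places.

Mean R_i = (18.3 + 16.8 + 13.3 + 0.9 − 7.0) / 5 = 8.4600%
Mean R_m = (9.0 + 11.4 + 9.3 + 2.6 − 3.3) / 5 = 5.8000%
Σ(R_i − R̄_i)(R_m − R̄_m) = 260.0100  ⇒  Cov = 260.0100 / 4 = 65.0025
Σ(R_m − R̄_m)² = 146.9000  ⇒  Var(R_m) = 146.9000 / 4 = 36.7250
β = Cov / Var(R_m) = 65.0025 / 36.7250 = 1.7700
E(R) = R_f + β × MRP = 1.41% + 1.7700 × 9.43% = 18.10%

18.10%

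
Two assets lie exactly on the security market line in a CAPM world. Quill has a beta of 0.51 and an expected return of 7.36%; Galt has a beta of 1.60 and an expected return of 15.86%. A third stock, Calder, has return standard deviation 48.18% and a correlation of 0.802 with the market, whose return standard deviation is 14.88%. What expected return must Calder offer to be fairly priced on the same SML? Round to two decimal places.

23.63%

MRP = (15.86% − 7.36%) / (1.60 − 0.51) = 7.7982%
R_f = 7.36% − 0.51 × 7.7982% = 3.3829%
β_Calder = ρ·σ_i/σ_m = 0.802 × 48.18 / 14.88 = 2.5968
E(R_Calder) = R_f + β × MRP = 3.3829% + 2.5968 × 7.7982% = 23.63%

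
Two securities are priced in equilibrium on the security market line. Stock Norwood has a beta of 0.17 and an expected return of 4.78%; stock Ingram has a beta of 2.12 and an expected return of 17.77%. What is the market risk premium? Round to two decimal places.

Both satisfy E(R) = R_f + β·MRP, so the slope of the SML is
MRP = (17.77% − 4.78%) / (2.12 − 0.17) = 12.99% / 1.95 = 6.6615%

6.66%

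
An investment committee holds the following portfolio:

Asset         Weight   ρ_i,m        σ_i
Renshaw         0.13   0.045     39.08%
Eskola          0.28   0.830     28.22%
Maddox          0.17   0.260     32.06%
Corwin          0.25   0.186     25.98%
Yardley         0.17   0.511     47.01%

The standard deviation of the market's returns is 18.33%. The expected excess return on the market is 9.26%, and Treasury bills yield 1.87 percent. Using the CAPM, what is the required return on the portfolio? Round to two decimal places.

β_Renshaw = 0.045 × 39.08% / 18.33% = 0.0959
β_Eskola = 0.830 × 28.22% / 18.33% = 1.2778
β_Maddox = 0.260 × 32.06% / 18.33% = 0.4548
β_Corwin = 0.186 × 25.98% / 18.33% = 0.2636
β_Yardley = 0.511 × 47.01% / 18.33% = 1.3105
β_P = Σ w_i β_i = 0.13×0.0959 + 0.28×1.2778 + 0.17×0.4548 + 0.25×0.2636 + 0.17×1.3105 = 0.7363
E(R_P) = R_f + β_P × MRP = 1.87% + 0.7363 × 9.26% = 8.69%

8.69%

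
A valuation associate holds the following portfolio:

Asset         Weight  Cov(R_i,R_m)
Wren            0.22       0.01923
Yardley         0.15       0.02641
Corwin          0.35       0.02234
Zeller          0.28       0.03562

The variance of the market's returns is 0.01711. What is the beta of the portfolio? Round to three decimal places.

β_Wren = 0.01923 / 0.01711 = 1.1239
β_Yardley = 0.02641 / 0.01711 = 1.5435
β_Corwin = 0.02234 / 0.01711 = 1.3057
β_Zeller = 0.03562 / 0.01711 = 2.0818
β_P = Σ w_i β_i = 0.22×1.1239 + 0.15×1.5435 + 0.35×1.3057 + 0.28×2.0818 = 1.5187

1.519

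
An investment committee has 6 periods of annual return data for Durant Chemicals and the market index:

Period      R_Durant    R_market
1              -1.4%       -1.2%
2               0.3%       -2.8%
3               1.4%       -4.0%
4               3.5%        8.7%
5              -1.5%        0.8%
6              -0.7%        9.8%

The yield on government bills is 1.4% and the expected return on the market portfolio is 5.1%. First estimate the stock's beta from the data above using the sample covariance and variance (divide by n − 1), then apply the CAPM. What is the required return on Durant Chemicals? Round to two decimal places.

Mean R_i = (-1.4 + 0.3 + 1.4 + 3.5 − 1.5 − 0.7) / 6 = 0.2667%
Mean R_m = (-1.2 − 2.8 − 4.0 + 8.7 + 0.8 + 9.8) / 6 = 1.8833%
Σ(R_i − R̄_i)(R_m − R̄_m) = 14.6167  ⇒  Cov = 14.6167 / 5 = 2.9233
Σ(R_m − R̄_m)² = 176.3683  ⇒  Var(R_m) = 176.3683 / 5 = 35.2737
β = Cov / Var(R_m) = 2.9233 / 35.2737 = 0.0829
MRP = 5.1% − 1.4% = 3.70%
E(R) = R_f + β × MRP = 1.4% + 0.0829 × 3.7% = 1.71%

1.71%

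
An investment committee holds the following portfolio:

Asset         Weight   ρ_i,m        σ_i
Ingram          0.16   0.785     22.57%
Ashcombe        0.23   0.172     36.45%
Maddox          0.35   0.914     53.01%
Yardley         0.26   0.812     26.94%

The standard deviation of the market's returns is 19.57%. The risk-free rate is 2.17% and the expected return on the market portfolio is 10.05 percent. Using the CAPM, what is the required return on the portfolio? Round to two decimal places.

β_Ingram = 0.785 × 22.57% / 19.57% = 0.9053
β_Ashcombe = 0.172 × 36.45% / 19.57% = 0.3204
β_Maddox = 0.914 × 53.01% / 19.57% = 2.4758
β_Yardley = 0.812 × 26.94% / 19.57% = 1.1178
β_P = Σ w_i β_i = 0.16×0.9053 + 0.23×0.3204 + 0.35×2.4758 + 0.26×1.1178 = 1.3757
MRP = 10.05% − 2.17% = 7.88%
E(R_P) = R_f + β_P × MRP = 2.17% + 1.3757 × 7.88% = 13.01%

13.01%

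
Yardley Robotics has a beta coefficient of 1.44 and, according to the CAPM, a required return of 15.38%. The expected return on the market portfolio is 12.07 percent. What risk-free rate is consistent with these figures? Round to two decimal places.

4.55%

E(R) = R_f + β(E(R_m) − R_f) = R_f(1 − β) + β·E(R_m)
15.38% = R_f × (1 − 1.44) + 1.44 × 12.07%
15.38% = R_f × -0.44 + 17.3808%
R_f = (15.38% − 17.3808%) / -0.44 = 4.55%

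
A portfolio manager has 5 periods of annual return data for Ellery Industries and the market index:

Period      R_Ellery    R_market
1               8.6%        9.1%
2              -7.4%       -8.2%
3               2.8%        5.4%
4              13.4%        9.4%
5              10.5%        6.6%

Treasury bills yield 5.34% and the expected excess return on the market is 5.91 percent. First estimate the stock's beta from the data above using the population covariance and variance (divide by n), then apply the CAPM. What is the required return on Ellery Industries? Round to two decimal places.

Mean R_i = (8.6 − 7.4 + 2.8 + 13.4 + 10.5) / 5 = 5.5800%
Mean R_m = (9.1 − 8.2 + 5.4 + 9.4 + 6.6) / 5 = 4.4600%
Σ(R_i − R̄_i)(R_m − R̄_m) = 224.8860  ⇒  Cov = 224.8860 / 5 = 44.9772
Σ(R_m − R̄_m)² = 211.6720  ⇒  Var(R_m) = 211.6720 / 5 = 42.3344
β = Cov / Var(R_m) = 44.9772 / 42.3344 = 1.0624
E(R) = R_f + β × MRP = 5.34% + 1.0624 × 5.91% = 11.62%

11.62%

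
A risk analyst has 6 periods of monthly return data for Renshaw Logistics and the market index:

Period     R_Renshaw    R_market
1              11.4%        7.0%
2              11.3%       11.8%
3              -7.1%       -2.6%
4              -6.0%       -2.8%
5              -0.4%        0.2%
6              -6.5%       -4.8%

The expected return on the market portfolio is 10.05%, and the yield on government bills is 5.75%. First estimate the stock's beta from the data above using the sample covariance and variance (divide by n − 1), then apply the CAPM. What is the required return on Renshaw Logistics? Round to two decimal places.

Mean R_i = (11.4 + 11.3 − 7.1 − 6.0 − 0.4 − 6.5) / 6 = 0.4500%
Mean R_m = (7.0 + 11.8 − 2.6 − 2.8 + 0.2 − 4.8) / 6 = 1.4667%
Σ(R_i − R̄_i)(R_m − R̄_m) = 275.5600  ⇒  Cov = 275.5600 / 5 = 55.1120
Σ(R_m − R̄_m)² = 213.0133  ⇒  Var(R_m) = 213.0133 / 5 = 42.6027
β = Cov / Var(R_m) = 55.1120 / 42.6027 = 1.2936
MRP = 10.05% − 5.75% = 4.30%
E(R) = R_f + β × MRP = 5.75% + 1.2936 × 4.30% = 11.31%

11.31%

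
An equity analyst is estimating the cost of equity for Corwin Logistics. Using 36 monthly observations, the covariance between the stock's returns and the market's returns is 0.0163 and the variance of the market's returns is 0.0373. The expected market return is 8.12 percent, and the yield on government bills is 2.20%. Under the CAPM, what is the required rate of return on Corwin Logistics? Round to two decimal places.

β = Cov(R_i, R_m) / Var(R_m) = 0.0163 / 0.0373 = 0.4370
MRP = 8.12% − 2.20% = 5.92%
E(R) = R_f + β × MRP = 2.20% + 0.4370 × 5.92% = 4.79%

4.79%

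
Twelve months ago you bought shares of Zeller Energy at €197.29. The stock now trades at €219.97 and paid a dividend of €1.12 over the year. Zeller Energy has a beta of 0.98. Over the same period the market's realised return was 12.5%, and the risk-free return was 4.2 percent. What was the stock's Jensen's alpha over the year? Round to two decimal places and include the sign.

-0.27%

Realised HPR = (P1 + D1 − P0) / P0 = (219.97 + 1.12 − 197.29) / 197.29 = 23.80 / 197.29 = 12.0635%
MRP = 12.5% − 4.2% = 8.30%
CAPM required = R_f + β·MRP = 4.2% + 0.98 × 8.3% = 12.3340%
α = realised − required = 12.0635% − 12.3340% = -0.27%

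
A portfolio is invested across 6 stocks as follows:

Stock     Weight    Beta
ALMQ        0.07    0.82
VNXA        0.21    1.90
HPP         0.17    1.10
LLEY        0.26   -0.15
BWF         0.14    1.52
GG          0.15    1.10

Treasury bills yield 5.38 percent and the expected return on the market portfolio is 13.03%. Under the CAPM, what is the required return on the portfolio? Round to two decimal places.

12.89%

β_P = Σ w_i β_i = 0.07×0.82 + 0.21×1.90 + 0.17×1.10 + 0.26×-0.15 + 0.14×1.52 + 0.15×1.10 = 0.9822
MRP = 13.03% − 5.38% = 7.65%
E(R_P) = R_f + β_P × MRP = 5.38% + 0.9822 × 7.65% = 12.89%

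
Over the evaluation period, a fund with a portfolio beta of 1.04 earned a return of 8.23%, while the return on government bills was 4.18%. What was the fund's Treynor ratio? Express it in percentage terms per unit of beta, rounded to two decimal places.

3.89%

Treynor = (R_P − R_f) / β_P = (8.23% − 4.18%) / 1.0400 = 4.05% / 1.0400 = 3.89%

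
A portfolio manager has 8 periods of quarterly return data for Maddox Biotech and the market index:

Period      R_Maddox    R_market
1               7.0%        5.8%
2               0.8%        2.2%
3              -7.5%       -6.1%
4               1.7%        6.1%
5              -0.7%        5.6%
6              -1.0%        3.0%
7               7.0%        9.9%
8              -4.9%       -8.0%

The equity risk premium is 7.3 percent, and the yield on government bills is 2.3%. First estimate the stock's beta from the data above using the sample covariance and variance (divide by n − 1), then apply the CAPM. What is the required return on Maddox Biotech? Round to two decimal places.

Mean R_i = (7.0 + 0.8 − 7.5 + 1.7 − 0.7 − 1.0 + 7.0 − 4.9) / 8 = 0.3000%
Mean R_m = (5.8 + 2.2 − 6.1 + 6.1 + 5.6 + 3.0 + 9.9 − 8.0) / 8 = 2.3125%
Σ(R_i − R̄_i)(R_m − R̄_m) = 194.5100  ⇒  Cov = 194.5100 / 7 = 27.7871
Σ(R_m − R̄_m)² = 272.4888  ⇒  Var(R_m) = 272.4888 / 7 = 38.9270
β = Cov / Var(R_m) = 27.7871 / 38.9270 = 0.7138
E(R) = R_f + β × MRP = 2.3% + 0.7138 × 7.3% = 7.51%

7.51%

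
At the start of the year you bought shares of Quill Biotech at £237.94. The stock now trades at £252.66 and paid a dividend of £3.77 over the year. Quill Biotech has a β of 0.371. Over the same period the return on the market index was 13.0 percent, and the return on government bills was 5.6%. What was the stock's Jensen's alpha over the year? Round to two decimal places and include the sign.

Realised HPR = (P1 + D1 − P0) / P0 = (252.66 + 3.77 − 237.94) / 237.94 = 18.49 / 237.94 = 7.7709%
MRP = 13.0% − 5.6% = 7.40%
CAPM required = R_f + β·MRP = 5.6% + 0.371 × 7.4% = 8.3454%
α = realised − required = 7.7709% − 8.3454% = -0.57%

-0.57%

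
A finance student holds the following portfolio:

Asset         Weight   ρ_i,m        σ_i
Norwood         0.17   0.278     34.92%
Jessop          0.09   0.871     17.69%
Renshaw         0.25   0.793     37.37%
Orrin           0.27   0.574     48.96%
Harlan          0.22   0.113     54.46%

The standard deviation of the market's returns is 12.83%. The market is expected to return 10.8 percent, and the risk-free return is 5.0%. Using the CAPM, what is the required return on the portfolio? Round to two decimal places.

13.76%

β_Norwood = 0.278 × 34.92% / 12.83% = 0.7566
β_Jessop = 0.871 × 17.69% / 12.83% = 1.2009
β_Renshaw = 0.793 × 37.37% / 12.83% = 2.3098
β_Orrin = 0.574 × 48.96% / 12.83% = 2.1904
β_Harlan = 0.113 × 54.46% / 12.83% = 0.4797
β_P = Σ w_i β_i = 0.17×0.7566 + 0.09×1.2009 + 0.25×2.3098 + 0.27×2.1904 + 0.22×0.4797 = 1.5111
MRP = 10.8% − 5.0% = 5.80%
E(R_P) = R_f + β_P × MRP = 5.0% + 1.5111 × 5.8% = 13.76%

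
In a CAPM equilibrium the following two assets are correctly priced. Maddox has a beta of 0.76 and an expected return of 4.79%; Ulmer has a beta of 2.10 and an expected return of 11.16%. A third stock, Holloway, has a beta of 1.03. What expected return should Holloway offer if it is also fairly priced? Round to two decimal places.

MRP (SML slope) = (11.16% − 4.79%) / (2.10 − 0.76) = 6.37% / 1.34 = 4.7537%
R_f (intercept) = 4.79% − 0.76 × 4.7537% = 1.1772%
E(R_Holloway) = R_f + β × MRP = 1.1772% + 1.03 × 4.7537% = 6.07%

6.07%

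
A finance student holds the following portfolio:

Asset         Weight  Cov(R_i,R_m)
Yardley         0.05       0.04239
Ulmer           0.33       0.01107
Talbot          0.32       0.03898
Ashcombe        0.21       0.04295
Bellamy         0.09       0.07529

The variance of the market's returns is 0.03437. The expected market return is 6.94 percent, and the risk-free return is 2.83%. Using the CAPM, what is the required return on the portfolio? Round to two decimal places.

6.90%

β_Yardley = 0.04239 / 0.03437 = 1.2333
β_Ulmer = 0.01107 / 0.03437 = 0.3221
β_Talbot = 0.03898 / 0.03437 = 1.1341
β_Ashcombe = 0.04295 / 0.03437 = 1.2496
β_Bellamy = 0.07529 / 0.03437 = 2.1906
β_P = Σ w_i β_i = 0.05×1.2333 + 0.33×0.3221 + 0.32×1.1341 + 0.21×1.2496 + 0.09×2.1906 = 0.9904
MRP = 6.94% − 2.83% = 4.11%
E(R_P) = R_f + β_P × MRP = 2.83% + 0.9904 × 4.11% = 6.90%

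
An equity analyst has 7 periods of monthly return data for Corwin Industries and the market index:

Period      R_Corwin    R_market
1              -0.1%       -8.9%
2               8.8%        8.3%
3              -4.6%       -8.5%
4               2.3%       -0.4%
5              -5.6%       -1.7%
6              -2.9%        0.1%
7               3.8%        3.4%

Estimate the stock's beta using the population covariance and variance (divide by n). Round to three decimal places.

Mean R_i = (-0.1 + 8.8 − 4.6 + 2.3 − 5.6 − 2.9 + 3.8) / 7 = 0.2429%
Mean R_m = (-8.9 + 8.3 − 8.5 − 0.4 − 1.7 + 0.1 + 3.4) / 7 = -1.1000%
Σ(R_i − R̄_i)(R_m − R̄_m) = 136.1300  ⇒  Cov = 136.1300 / 7 = 19.4471
Σ(R_m − R̄_m)² = 226.5000  ⇒  Var(R_m) = 226.5000 / 7 = 32.3571
β = Cov / Var(R_m) = 19.4471 / 32.3571 = 0.6010

0.601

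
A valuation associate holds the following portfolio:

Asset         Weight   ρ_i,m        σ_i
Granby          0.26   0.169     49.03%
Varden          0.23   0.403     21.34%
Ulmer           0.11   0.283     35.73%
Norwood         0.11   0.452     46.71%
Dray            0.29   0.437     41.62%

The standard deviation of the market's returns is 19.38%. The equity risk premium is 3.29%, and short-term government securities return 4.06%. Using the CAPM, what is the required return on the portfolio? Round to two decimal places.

6.24%

β_Granby = 0.169 × 49.03% / 19.38% = 0.4276
β_Varden = 0.403 × 21.34% / 19.38% = 0.4438
β_Ulmer = 0.283 × 35.73% / 19.38% = 0.5218
β_Norwood = 0.452 × 46.71% / 19.38% = 1.0894
β_Dray = 0.437 × 41.62% / 19.38% = 0.9385
β_P = Σ w_i β_i = 0.26×0.4276 + 0.23×0.4438 + 0.11×0.5218 + 0.11×1.0894 + 0.29×0.9385 = 0.6626
E(R_P) = R_f + β_P × MRP = 4.06% + 0.6626 × 3.29% = 6.24%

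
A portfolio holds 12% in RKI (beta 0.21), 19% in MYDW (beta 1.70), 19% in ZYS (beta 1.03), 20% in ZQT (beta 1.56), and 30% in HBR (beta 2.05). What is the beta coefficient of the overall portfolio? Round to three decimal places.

β_P = Σ w_i β_i = 0.12×0.21 + 0.19×1.70 + 0.19×1.03 + 0.20×1.56 + 0.30×2.05 = 1.4709

1.471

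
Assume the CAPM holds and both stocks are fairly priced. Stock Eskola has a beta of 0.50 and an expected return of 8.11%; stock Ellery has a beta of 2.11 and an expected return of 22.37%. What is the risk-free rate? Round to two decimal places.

3.68%

Both satisfy E(R) = R_f + β·MRP, so the slope of the SML is
MRP = (22.37% − 8.11%) / (2.11 − 0.50) = 14.26% / 1.61 = 8.8571%
R_f = E(R_Eskola) − β_Eskola·MRP = 8.11% − 0.50 × 8.8571% = 3.6815%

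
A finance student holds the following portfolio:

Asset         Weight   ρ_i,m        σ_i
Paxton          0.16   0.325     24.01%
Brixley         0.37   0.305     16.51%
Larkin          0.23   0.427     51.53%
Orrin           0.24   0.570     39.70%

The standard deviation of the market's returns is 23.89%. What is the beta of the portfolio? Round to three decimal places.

0.569

β_Paxton = 0.325 × 24.01% / 23.89% = 0.3266
β_Brixley = 0.305 × 16.51% / 23.89% = 0.2108
β_Larkin = 0.427 × 51.53% / 23.89% = 0.9210
β_Orrin = 0.570 × 39.70% / 23.89% = 0.9472
β_P = Σ w_i β_i = 0.16×0.3266 + 0.37×0.2108 + 0.23×0.9210 + 0.24×0.9472 = 0.5694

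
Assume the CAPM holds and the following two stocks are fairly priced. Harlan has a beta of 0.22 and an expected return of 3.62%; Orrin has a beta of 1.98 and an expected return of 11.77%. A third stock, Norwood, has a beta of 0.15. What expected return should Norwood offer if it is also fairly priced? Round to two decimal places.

3.30%

MRP (SML slope) = (11.77% − 3.62%) / (1.98 − 0.22) = 8.15% / 1.76 = 4.6307%
R_f (intercept) = 3.62% − 0.22 × 4.6307% = 2.6012%
E(R_Norwood) = R_f + β × MRP = 2.6012% + 0.15 × 4.6307% = 3.30%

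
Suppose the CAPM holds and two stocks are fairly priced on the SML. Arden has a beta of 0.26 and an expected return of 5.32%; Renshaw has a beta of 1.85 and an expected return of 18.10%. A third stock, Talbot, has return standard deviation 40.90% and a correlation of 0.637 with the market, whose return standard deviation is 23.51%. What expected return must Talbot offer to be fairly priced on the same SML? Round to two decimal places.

MRP = (18.10% − 5.32%) / (1.85 − 0.26) = 8.0377%
R_f = 5.32% − 0.26 × 8.0377% = 3.2302%
β_Talbot = ρ·σ_i/σ_m = 0.637 × 40.90 / 23.51 = 1.1082
E(R_Talbot) = R_f + β × MRP = 3.2302% + 1.1082 × 8.0377% = 12.14%

12.14%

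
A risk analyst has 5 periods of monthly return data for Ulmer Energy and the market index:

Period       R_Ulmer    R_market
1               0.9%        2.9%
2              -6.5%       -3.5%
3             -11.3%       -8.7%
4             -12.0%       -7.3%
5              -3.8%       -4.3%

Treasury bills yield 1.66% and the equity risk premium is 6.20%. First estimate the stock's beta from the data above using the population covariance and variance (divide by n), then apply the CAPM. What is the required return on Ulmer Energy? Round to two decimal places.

8.64%

Mean R_i = (0.9 − 6.5 − 11.3 − 12.0 − 3.8) / 5 = -6.5400%
Mean R_m = (2.9 − 3.5 − 8.7 − 7.3 − 4.3) / 5 = -4.1800%
Σ(R_i − R̄_i)(R_m − R̄_m) = 90.9240  ⇒  Cov = 90.9240 / 5 = 18.1848
Σ(R_m − R̄_m)² = 80.7680  ⇒  Var(R_m) = 80.7680 / 5 = 16.1536
β = Cov / Var(R_m) = 18.1848 / 16.1536 = 1.1257
E(R) = R_f + β × MRP = 1.66% + 1.1257 × 6.20% = 8.64%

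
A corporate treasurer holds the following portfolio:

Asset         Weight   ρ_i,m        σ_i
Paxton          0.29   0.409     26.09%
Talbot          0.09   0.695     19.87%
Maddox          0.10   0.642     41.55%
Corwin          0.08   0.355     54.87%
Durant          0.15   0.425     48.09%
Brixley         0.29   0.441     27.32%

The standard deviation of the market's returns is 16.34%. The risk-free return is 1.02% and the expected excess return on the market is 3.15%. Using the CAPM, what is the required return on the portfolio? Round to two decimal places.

β_Paxton = 0.409 × 26.09% / 16.34% = 0.6530
β_Talbot = 0.695 × 19.87% / 16.34% = 0.8451
β_Maddox = 0.642 × 41.55% / 16.34% = 1.6325
β_Corwin = 0.355 × 54.87% / 16.34% = 1.1921
β_Durant = 0.425 × 48.09% / 16.34% = 1.2508
β_Brixley = 0.441 × 27.32% / 16.34% = 0.7373
β_P = Σ w_i β_i = 0.29×0.6530 + 0.09×0.8451 + 0.10×1.6325 + 0.08×1.1921 + 0.15×1.2508 + 0.29×0.7373 = 0.9255
E(R_P) = R_f + β_P × MRP = 1.02% + 0.9255 × 3.15% = 3.94%

3.94%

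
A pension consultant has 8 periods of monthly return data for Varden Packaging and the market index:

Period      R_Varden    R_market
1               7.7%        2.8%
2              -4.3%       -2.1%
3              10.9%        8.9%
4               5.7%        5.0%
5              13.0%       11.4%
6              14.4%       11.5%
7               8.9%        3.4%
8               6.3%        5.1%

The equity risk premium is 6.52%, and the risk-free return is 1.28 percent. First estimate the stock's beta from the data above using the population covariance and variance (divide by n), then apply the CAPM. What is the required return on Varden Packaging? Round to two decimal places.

8.69%

Mean R_i = (7.7 − 4.3 + 10.9 + 5.7 + 13.0 + 14.4 + 8.9 + 6.3) / 8 = 7.8250%
Mean R_m = (2.8 − 2.1 + 8.9 + 5.0 + 11.4 + 11.5 + 3.4 + 5.1) / 8 = 5.7500%
Σ(R_i − R̄_i)(R_m − R̄_m) = 172.3400  ⇒  Cov = 172.3400 / 8 = 21.5425
Σ(R_m − R̄_m)² = 151.7400  ⇒  Var(R_m) = 151.7400 / 8 = 18.9675
β = Cov / Var(R_m) = 21.5425 / 18.9675 = 1.1358
E(R) = R_f + β × MRP = 1.28% + 1.1358 × 6.52% = 8.69%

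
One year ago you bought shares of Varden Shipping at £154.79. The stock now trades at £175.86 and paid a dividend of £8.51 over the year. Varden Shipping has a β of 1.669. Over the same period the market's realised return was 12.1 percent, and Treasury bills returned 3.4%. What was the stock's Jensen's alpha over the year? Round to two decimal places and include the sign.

+1.19%

Realised HPR = (P1 + D1 − P0) / P0 = (175.86 + 8.51 − 154.79) / 154.79 = 29.58 / 154.79 = 19.1098%
MRP = 12.1% − 3.4% = 8.70%
CAPM required = R_f + β·MRP = 3.4% + 1.669 × 8.7% = 17.9203%
α = realised − required = 19.1098% − 17.9203% = +1.19%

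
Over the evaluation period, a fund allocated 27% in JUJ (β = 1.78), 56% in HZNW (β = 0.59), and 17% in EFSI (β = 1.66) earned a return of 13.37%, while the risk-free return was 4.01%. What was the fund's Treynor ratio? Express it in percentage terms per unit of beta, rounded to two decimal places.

β_P = 0.27×1.78 + 0.56×0.59 + 0.17×1.66 = 1.0932
Treynor = (R_P − R_f) / β_P = (13.37% − 4.01%) / 1.0932 = 9.36% / 1.0932 = 8.56%

8.56%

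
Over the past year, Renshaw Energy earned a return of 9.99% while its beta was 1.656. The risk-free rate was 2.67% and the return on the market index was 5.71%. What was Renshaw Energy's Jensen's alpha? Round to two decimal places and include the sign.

+2.29%

Market excess return = 5.71% − 2.67% = 3.04%
CAPM benchmark = R_f + β(R_m − R_f) = 2.67% + 1.656 × 3.04% = 7.70424%
α = actual − benchmark = 9.99% − 7.70424% = +2.29%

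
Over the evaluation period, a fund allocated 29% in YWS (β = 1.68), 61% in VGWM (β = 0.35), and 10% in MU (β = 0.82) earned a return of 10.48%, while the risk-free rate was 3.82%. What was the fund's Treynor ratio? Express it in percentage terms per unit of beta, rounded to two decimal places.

β_P = 0.29×1.68 + 0.61×0.35 + 0.10×0.82 = 0.7827
Treynor = (R_P − R_f) / β_P = (10.48% − 3.82%) / 0.7827 = 6.66% / 0.7827 = 8.51%

8.51%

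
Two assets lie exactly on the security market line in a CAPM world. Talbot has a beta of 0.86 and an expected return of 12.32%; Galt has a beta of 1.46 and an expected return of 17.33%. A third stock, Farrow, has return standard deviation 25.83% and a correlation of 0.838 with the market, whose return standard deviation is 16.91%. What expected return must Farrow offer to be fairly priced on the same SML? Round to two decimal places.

15.83%

MRP = (17.33% − 12.32%) / (1.46 − 0.86) = 8.3500%
R_f = 12.32% − 0.86 × 8.3500% = 5.1390%
β_Farrow = ρ·σ_i/σ_m = 0.838 × 25.83 / 16.91 = 1.2800
E(R_Farrow) = R_f + β × MRP = 5.1390% + 1.2800 × 8.3500% = 15.83%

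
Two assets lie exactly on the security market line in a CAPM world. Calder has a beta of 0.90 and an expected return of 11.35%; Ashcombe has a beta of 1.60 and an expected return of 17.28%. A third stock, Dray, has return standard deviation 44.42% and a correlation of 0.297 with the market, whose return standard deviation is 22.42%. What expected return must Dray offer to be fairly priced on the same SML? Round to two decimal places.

8.71%

MRP = (17.28% − 11.35%) / (1.60 − 0.90) = 8.4714%
R_f = 11.35% − 0.90 × 8.4714% = 3.7257%
β_Dray = ρ·σ_i/σ_m = 0.297 × 44.42 / 22.42 = 0.5884
E(R_Dray) = R_f + β × MRP = 3.7257% + 0.5884 × 8.4714% = 8.71%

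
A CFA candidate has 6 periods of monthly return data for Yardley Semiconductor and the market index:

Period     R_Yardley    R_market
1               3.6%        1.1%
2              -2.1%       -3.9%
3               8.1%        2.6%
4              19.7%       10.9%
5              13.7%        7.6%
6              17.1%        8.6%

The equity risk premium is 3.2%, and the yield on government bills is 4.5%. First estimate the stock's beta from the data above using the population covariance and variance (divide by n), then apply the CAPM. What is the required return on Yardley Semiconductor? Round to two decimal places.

Mean R_i = (3.6 − 2.1 + 8.1 + 19.7 + 13.7 + 17.1) / 6 = 10.0167%
Mean R_m = (1.1 − 3.9 + 2.6 + 10.9 + 7.6 + 8.6) / 6 = 4.4833%
Σ(R_i − R̄_i)(R_m − R̄_m) = 229.6717  ⇒  Cov = 229.6717 / 6 = 38.2786
Σ(R_m − R̄_m)² = 153.1083  ⇒  Var(R_m) = 153.1083 / 6 = 25.5181
β = Cov / Var(R_m) = 38.2786 / 25.5181 = 1.5001
E(R) = R_f + β × MRP = 4.5% + 1.5001 × 3.2% = 9.30%

9.30%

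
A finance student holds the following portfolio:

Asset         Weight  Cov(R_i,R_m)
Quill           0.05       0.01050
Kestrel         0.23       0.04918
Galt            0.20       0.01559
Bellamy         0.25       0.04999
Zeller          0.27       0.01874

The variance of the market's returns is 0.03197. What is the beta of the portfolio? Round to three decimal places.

1.017

β_Quill = 0.01050 / 0.03197 = 0.3284
β_Kestrel = 0.04918 / 0.03197 = 1.5383
β_Galt = 0.01559 / 0.03197 = 0.4876
β_Bellamy = 0.04999 / 0.03197 = 1.5637
β_Zeller = 0.01874 / 0.03197 = 0.5862
β_P = Σ w_i β_i = 0.05×0.3284 + 0.23×1.5383 + 0.20×0.4876 + 0.25×1.5637 + 0.27×0.5862 = 1.0169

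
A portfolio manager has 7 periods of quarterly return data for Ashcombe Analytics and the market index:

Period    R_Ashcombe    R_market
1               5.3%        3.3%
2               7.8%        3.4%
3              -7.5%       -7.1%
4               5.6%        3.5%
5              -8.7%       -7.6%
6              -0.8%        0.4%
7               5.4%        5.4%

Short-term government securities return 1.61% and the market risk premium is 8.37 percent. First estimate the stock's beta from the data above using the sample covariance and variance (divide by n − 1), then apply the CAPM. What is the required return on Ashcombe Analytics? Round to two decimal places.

Mean R_i = (5.3 + 7.8 − 7.5 + 5.6 − 8.7 − 0.8 + 5.4) / 7 = 1.0143%
Mean R_m = (3.3 + 3.4 − 7.1 + 3.5 − 7.6 + 0.4 + 5.4) / 7 = 0.1857%
Σ(R_i − R̄_i)(R_m − R̄_m) = 210.5014  ⇒  Cov = 210.5014 / 6 = 35.0836
Σ(R_m − R̄_m)² = 171.9486  ⇒  Var(R_m) = 171.9486 / 6 = 28.6581
β = Cov / Var(R_m) = 35.0836 / 28.6581 = 1.2242
E(R) = R_f + β × MRP = 1.61% + 1.2242 × 8.37% = 11.86%

11.86%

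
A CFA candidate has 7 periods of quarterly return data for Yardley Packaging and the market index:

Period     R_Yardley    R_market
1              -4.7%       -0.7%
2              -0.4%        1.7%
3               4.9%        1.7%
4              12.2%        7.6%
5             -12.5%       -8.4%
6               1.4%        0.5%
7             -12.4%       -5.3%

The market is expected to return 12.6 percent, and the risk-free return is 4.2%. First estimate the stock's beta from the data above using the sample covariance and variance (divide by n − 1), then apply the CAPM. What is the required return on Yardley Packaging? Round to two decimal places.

Mean R_i = (-4.7 − 0.4 + 4.9 + 12.2 − 12.5 + 1.4 − 12.4) / 7 = -1.6429%
Mean R_m = (-0.7 + 1.7 + 1.7 + 7.6 − 8.4 + 0.5 − 5.3) / 7 = -0.4143%
Σ(R_i − R̄_i)(R_m − R̄_m) = 270.3157  ⇒  Cov = 270.3157 / 6 = 45.0526
Σ(R_m − R̄_m)² = 161.7286  ⇒  Var(R_m) = 161.7286 / 6 = 26.9548
β = Cov / Var(R_m) = 45.0526 / 26.9548 = 1.6714
MRP = 12.6% − 4.2% = 8.40%
E(R) = R_f + β × MRP = 4.2% + 1.6714 × 8.4% = 18.24%

18.24%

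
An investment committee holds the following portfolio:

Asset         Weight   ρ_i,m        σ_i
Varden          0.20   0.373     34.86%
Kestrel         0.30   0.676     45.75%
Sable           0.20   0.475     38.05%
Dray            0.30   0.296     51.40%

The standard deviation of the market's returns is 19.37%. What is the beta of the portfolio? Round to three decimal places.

β_Varden = 0.373 × 34.86% / 19.37% = 0.6713
β_Kestrel = 0.676 × 45.75% / 19.37% = 1.5966
β_Sable = 0.475 × 38.05% / 19.37% = 0.9331
β_Dray = 0.296 × 51.40% / 19.37% = 0.7855
β_P = Σ w_i β_i = 0.20×0.6713 + 0.30×1.5966 + 0.20×0.9331 + 0.30×0.7855 = 1.0355

1.036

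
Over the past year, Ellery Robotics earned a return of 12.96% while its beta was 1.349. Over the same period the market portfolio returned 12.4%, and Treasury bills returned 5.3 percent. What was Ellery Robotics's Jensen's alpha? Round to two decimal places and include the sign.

-1.92%

Market excess return = 12.4% − 5.3% = 7.10%
CAPM benchmark = R_f + β(R_m − R_f) = 5.3% + 1.349 × 7.1% = 14.8779%
α = actual − benchmark = 12.96% − 14.8779% = -1.92%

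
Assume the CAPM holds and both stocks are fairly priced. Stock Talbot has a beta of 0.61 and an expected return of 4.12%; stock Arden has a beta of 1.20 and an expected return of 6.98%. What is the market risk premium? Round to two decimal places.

4.85%

Both satisfy E(R) = R_f + β·MRP, so the slope of the SML is
MRP = (6.98% − 4.12%) / (1.20 − 0.61) = 2.86% / 0.59 = 4.8475%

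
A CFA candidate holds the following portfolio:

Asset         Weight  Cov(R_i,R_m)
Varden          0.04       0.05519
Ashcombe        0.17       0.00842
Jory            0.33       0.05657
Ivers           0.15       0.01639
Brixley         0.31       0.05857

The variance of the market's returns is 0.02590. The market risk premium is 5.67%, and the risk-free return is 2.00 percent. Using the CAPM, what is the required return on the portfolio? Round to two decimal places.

β_Varden = 0.05519 / 0.02590 = 2.1309
β_Ashcombe = 0.00842 / 0.02590 = 0.3251
β_Jory = 0.05657 / 0.02590 = 2.1842
β_Ivers = 0.01639 / 0.02590 = 0.6328
β_Brixley = 0.05857 / 0.02590 = 2.2614
β_P = Σ w_i β_i = 0.04×2.1309 + 0.17×0.3251 + 0.33×2.1842 + 0.15×0.6328 + 0.31×2.2614 = 1.6572
E(R_P) = R_f + β_P × MRP = 2.00% + 1.6572 × 5.67% = 11.40%

11.40%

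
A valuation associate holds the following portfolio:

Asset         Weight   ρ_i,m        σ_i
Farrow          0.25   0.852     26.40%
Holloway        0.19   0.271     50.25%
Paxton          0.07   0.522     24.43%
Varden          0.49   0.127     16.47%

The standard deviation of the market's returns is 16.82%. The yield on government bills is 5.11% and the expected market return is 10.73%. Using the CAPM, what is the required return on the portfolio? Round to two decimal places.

β_Farrow = 0.852 × 26.40% / 16.82% = 1.3373
β_Holloway = 0.271 × 50.25% / 16.82% = 0.8096
β_Paxton = 0.522 × 24.43% / 16.82% = 0.7582
β_Varden = 0.127 × 16.47% / 16.82% = 0.1244
β_P = Σ w_i β_i = 0.25×1.3373 + 0.19×0.8096 + 0.07×0.7582 + 0.49×0.1244 = 0.6022
MRP = 10.73% − 5.11% = 5.62%
E(R_P) = R_f + β_P × MRP = 5.11% + 0.6022 × 5.62% = 8.49%

8.49%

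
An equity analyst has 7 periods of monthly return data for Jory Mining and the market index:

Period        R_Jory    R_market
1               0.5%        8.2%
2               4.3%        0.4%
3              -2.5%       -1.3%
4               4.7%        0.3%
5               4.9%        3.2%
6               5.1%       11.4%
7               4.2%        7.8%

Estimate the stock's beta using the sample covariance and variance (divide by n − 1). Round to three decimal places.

Mean R_i = (0.5 + 4.3 − 2.5 + 4.7 + 4.9 + 5.1 + 4.2) / 7 = 3.0286%
Mean R_m = (8.2 + 0.4 − 1.3 + 0.3 + 3.2 + 11.4 + 7.8) / 7 = 4.2857%
Σ(R_i − R̄_i)(R_m − R̄_m) = 26.2029  ⇒  Cov = 26.2029 / 6 = 4.3672
Σ(R_m − R̄_m)² = 141.6486  ⇒  Var(R_m) = 141.6486 / 6 = 23.6081
β = Cov / Var(R_m) = 4.3672 / 23.6081 = 0.1850

0.185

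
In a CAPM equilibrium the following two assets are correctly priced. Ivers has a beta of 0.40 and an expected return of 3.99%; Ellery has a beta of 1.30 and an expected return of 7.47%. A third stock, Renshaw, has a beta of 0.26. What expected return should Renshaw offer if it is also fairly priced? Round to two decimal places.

3.45%

MRP (SML slope) = (7.47% − 3.99%) / (1.30 − 0.40) = 3.48% / 0.90 = 3.8667%
R_f (intercept) = 3.99% − 0.40 × 3.8667% = 2.4433%
E(R_Renshaw) = R_f + β × MRP = 2.4433% + 0.26 × 3.8667% = 3.45%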